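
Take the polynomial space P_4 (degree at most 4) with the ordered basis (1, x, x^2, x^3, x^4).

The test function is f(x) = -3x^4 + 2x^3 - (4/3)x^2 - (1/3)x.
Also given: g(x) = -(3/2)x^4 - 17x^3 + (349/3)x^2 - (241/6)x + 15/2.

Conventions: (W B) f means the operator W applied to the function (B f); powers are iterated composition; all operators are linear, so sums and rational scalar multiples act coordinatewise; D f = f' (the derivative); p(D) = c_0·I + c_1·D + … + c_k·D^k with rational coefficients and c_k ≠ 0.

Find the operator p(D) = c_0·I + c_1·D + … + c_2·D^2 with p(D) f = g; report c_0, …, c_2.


D^0 f = -3x^4 + 2x^3 - (4/3)x^2 - (1/3)x
D^1 f = -12x^3 + 6x^2 - (8/3)x - 1/3
D^2 f = -36x^2 + 12x - 8/3
matching coefficients of g against c_0 f + c_1 Df + … from the top degree down determines the c_i
solution: c_0 = 1/2, c_1 = 3/2, c_2 = -3

c_0 = 1/2, c_1 = 3/2, c_2 = -3


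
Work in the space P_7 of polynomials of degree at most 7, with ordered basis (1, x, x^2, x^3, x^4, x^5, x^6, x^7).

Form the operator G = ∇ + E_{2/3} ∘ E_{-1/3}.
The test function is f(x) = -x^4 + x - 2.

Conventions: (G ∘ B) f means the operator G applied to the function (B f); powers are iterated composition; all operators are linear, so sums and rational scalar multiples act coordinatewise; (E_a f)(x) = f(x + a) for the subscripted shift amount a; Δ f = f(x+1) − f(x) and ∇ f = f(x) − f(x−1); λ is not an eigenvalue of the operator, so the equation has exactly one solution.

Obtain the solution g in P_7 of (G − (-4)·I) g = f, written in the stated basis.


g(x) = -(1/5)x^4 + (16/75)x^3 - (48/125)x^2 + (11551/16875)x - 61978/84375

write g with unknown coordinates in the stated basis and equate coefficients in (G − (-4)·I) g = f
solving from the highest basis element down gives g = -(1/5)x^4 + (16/75)x^3 - (48/125)x^2 + (11551/16875)x - 61978/84375
check: G g = -(1/5)x^4 - (64/75)x^3 + (192/125)x^2 - (29329/16875)x + 79162/84375
so G g − (-4)·g = -x^4 + x - 2 = f ✓


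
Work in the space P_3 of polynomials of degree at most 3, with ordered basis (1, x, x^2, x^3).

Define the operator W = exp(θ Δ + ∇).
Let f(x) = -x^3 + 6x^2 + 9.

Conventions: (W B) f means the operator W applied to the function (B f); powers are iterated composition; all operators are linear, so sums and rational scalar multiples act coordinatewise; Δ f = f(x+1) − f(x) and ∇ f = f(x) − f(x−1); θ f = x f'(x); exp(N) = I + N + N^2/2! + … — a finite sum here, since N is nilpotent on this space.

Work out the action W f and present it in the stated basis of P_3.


order-1 term: -9x^2 + 24x - 7
order-2 term: -18x + 33/2
order-3 term: -6
the series for exp(θ Δ + ∇) f terminates at order 3
exp(θ Δ + ∇) f = -x^3 - 3x^2 + 6x + 25/2

the result is g(x) = -x^3 - 3x^2 + 6x + 25/2


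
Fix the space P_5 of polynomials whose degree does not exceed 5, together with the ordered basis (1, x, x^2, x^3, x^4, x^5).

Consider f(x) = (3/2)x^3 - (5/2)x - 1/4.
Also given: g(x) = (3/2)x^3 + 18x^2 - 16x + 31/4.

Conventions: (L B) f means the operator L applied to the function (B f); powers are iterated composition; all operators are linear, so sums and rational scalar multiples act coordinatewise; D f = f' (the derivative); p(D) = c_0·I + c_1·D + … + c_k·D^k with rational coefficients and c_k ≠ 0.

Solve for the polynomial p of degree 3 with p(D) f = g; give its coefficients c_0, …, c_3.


D^0 f = (3/2)x^3 - (5/2)x - 1/4
D^1 f = (9/2)x^2 - 5/2
D^2 f = 9x
D^3 f = 9
matching coefficients of g against c_0 f + c_1 Df + … from the top degree down determines the c_i
solution: c_0 = 1, c_1 = 4, c_2 = -3/2, c_3 = 2

c_0 = 1, c_1 = 4, c_2 = -3/2, c_3 = 2


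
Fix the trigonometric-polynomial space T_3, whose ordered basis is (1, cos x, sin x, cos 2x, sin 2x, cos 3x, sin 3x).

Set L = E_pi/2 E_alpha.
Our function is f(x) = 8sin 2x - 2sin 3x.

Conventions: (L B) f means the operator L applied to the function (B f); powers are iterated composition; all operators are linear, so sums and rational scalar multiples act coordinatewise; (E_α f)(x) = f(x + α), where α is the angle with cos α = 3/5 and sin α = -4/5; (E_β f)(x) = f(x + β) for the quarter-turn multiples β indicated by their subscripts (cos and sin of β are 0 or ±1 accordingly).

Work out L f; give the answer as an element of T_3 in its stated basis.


E_alpha f = -(192/25)cos 2x - (56/25)sin 2x + (88/125)cos 3x + (234/125)sin 3x
E_pi/2 E_alpha f = (192/25)cos 2x + (56/25)sin 2x - (234/125)cos 3x + (88/125)sin 3x

the result is g(x) = (192/25)cos 2x + (56/25)sin 2x - (234/125)cos 3x + (88/125)sin 3x


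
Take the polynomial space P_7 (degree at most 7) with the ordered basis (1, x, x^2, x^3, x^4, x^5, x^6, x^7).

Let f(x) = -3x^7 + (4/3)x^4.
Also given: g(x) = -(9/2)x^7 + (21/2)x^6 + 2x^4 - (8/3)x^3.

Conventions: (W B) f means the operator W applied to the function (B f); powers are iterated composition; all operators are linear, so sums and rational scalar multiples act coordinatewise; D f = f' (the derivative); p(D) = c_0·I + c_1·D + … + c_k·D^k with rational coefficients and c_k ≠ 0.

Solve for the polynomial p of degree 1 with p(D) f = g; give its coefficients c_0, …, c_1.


D^0 f = -3x^7 + (4/3)x^4
D^1 f = -21x^6 + (16/3)x^3
matching coefficients of g against c_0 f + c_1 Df + … from the top degree down determines the c_i
solution: c_0 = 3/2, c_1 = -1/2

c_0 = 3/2, c_1 = -1/2


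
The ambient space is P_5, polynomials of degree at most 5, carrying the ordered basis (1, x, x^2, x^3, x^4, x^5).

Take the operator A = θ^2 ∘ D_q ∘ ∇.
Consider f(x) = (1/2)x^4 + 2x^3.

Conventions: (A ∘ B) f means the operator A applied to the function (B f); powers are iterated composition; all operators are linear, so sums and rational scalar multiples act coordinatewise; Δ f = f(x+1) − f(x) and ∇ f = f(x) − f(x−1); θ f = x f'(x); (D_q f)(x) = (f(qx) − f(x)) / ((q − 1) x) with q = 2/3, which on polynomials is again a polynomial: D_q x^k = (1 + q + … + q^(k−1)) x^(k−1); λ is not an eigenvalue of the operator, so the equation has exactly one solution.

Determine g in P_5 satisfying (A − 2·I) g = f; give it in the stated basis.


the image equals g(x) = -(1/4)x^4 - x^3 - (38/9)x^2 - (5/4)x

write g with unknown coordinates in the stated basis and equate coefficients in (A − 2·I) g = f
solving from the highest basis element down gives g = -(1/4)x^4 - x^3 - (38/9)x^2 - (5/4)x
check: A g = -(76/9)x^2 - (5/2)x
so A g − 2·g = (1/2)x^4 + 2x^3 = f ✓


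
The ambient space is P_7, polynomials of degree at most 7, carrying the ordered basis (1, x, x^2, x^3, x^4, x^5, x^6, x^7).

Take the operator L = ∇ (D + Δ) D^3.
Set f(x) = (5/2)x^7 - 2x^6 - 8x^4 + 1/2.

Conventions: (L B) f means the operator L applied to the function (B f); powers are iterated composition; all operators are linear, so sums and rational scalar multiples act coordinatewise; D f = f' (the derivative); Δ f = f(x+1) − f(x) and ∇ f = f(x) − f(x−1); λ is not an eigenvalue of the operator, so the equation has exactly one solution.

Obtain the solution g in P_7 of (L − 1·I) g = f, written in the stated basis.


the image equals g(x) = -(5/2)x^7 + 2x^6 + 8x^4 - 12600x^2 + 9180x - 7741/2

write g with unknown coordinates in the stated basis and equate coefficients in (L − 1·I) g = f
solving from the highest basis element down gives g = -(5/2)x^7 + 2x^6 + 8x^4 - 12600x^2 + 9180x - 7741/2
check: L g = -12600x^2 + 9180x - 3870
so L g − 1·g = (5/2)x^7 - 2x^6 - 8x^4 + 1/2 = f ✓


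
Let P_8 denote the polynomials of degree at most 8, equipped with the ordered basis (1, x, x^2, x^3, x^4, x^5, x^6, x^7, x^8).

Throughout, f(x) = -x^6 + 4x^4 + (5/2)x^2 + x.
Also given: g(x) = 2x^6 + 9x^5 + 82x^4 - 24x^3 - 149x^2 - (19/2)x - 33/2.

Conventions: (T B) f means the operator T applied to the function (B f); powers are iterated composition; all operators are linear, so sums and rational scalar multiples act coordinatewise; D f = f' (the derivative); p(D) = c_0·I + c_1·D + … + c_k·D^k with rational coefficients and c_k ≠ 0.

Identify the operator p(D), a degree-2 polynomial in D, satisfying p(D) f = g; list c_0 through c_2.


D^0 f = -x^6 + 4x^4 + (5/2)x^2 + x
D^1 f = -6x^5 + 16x^3 + 5x + 1
D^2 f = -30x^4 + 48x^2 + 5
matching coefficients of g against c_0 f + c_1 Df + … from the top degree down determines the c_i
solution: c_0 = -2, c_1 = -3/2, c_2 = -3

c_0 = -2, c_1 = -3/2, c_2 = -3


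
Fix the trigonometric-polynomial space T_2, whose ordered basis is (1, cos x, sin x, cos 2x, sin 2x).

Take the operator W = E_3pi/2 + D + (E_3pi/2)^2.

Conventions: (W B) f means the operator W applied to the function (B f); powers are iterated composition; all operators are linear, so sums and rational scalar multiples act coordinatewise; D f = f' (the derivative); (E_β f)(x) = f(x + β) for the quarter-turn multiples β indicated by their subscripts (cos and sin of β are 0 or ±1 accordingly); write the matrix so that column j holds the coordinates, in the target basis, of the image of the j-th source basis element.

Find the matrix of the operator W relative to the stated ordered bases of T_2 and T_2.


the matrix is [[2, 0, 0, 0, 0]; [0, -1, 0, 0, 0]; [0, 0, -1, 0, 0]; [0, 0, 0, 0, 2]; [0, 0, 0, -2, 0]] (rows listed top to bottom)

image of 1: 2
image of cos x: -cos x
image of sin x: -sin x
image of cos 2x: -2sin 2x
image of sin 2x: 2cos 2x
each image's coordinates form column j of the matrix


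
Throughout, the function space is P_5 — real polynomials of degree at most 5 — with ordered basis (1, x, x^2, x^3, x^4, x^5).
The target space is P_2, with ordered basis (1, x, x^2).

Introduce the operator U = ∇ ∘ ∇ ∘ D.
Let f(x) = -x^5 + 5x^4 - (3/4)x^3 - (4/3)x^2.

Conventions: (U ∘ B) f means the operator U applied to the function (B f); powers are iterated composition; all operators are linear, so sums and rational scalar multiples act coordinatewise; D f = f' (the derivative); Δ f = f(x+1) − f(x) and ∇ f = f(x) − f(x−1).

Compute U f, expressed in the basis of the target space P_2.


D f = -5x^4 + 20x^3 - (9/4)x^2 - (8/3)x
∇ D f = -20x^3 + 90x^2 - (169/2)x + 295/12
∇ ∇ D f = -60x^2 + 240x - 389/2

g(x) = -60x^2 + 240x - 389/2


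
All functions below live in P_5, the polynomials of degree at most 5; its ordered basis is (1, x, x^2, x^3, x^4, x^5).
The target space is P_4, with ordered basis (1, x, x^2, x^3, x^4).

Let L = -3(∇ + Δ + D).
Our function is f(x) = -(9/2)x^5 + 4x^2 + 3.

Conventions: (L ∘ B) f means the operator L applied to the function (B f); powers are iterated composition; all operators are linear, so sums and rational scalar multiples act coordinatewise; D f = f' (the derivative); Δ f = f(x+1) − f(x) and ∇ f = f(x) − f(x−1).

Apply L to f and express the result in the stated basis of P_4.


∇ f = -(45/2)x^4 + 45x^3 - 45x^2 + (61/2)x - 17/2
Δ f = -(45/2)x^4 - 45x^3 - 45x^2 - (29/2)x - 1/2
D f = -(45/2)x^4 + 8x
(∇ + Δ + D) f = -(135/2)x^4 - 90x^2 + 24x - 9
(-3(∇ + Δ + D)) f = (405/2)x^4 + 270x^2 - 72x + 27

g(x) = (405/2)x^4 + 270x^2 - 72x + 27


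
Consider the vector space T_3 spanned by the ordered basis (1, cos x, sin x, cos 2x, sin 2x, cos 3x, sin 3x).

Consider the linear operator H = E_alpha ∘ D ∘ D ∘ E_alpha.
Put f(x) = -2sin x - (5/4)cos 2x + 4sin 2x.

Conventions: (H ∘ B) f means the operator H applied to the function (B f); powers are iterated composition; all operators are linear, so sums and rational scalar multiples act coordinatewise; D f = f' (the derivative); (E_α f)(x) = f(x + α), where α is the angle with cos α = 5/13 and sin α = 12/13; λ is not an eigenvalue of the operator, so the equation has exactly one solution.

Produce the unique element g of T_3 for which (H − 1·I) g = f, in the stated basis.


g(x) = -(12/5)cos x + sin x - (337963/386900)cos 2x - (50644/96725)sin 2x

write g with unknown coordinates in the stated basis and equate coefficients in (H − 1·I) g = f
solving from the highest basis element down gives g = -(12/5)cos x + sin x - (337963/386900)cos 2x - (50644/96725)sin 2x
check: H g = -(12/5)cos x - sin x - (205397/96725)cos 2x + (336256/96725)sin 2x
so H g − 1·g = -2sin x - (5/4)cos 2x + 4sin 2x = f ✓


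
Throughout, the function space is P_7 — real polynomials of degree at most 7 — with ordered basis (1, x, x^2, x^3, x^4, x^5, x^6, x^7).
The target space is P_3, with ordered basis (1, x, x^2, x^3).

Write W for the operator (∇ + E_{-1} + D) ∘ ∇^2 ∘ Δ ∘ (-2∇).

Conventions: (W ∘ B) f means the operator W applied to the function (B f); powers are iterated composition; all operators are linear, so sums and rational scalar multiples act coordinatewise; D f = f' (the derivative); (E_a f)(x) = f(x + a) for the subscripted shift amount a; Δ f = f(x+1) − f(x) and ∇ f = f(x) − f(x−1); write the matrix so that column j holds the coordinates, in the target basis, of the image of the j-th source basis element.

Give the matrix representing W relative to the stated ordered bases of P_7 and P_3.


image of 1: 0
image of x: 0
image of x^2: 0
image of x^3: 0
image of x^4: -48
image of x^5: -240x
image of x^6: -720x^2 + 480
image of x^7: -1680x^3 + 3360x - 3360
each image's coordinates form column j of the matrix

the matrix is [[0, 0, 0, 0, -48, 0, 480, -3360]; [0, 0, 0, 0, 0, -240, 0, 3360]; [0, 0, 0, 0, 0, 0, -720, 0]; [0, 0, 0, 0, 0, 0, 0, -1680]] (rows listed top to bottom)


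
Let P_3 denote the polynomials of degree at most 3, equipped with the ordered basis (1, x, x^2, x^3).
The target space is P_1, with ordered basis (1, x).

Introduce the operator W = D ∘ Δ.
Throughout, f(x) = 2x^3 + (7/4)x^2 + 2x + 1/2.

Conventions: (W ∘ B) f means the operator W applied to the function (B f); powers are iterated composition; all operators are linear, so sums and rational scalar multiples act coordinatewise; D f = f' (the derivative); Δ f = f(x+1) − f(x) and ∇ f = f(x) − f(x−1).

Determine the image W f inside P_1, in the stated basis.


the result is g(x) = 12x + 19/2

Δ f = 6x^2 + (19/2)x + 23/4
D Δ f = 12x + 19/2


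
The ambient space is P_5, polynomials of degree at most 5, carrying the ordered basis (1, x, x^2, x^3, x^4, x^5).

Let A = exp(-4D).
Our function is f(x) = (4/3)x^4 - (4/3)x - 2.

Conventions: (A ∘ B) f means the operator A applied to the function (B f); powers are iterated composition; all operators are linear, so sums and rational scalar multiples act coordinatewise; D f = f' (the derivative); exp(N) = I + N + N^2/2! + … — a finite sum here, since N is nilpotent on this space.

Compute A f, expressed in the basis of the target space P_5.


the image equals g(x) = (4/3)x^4 - (64/3)x^3 + 128x^2 - (1028/3)x + 1034/3

order-1 term: -(64/3)x^3 + 16/3
order-2 term: 128x^2
order-3 term: -(1024/3)x
order-4 term: 1024/3
the series for exp(-4D) f terminates at order 4
exp(-4D) f = (4/3)x^4 - (64/3)x^3 + 128x^2 - (1028/3)x + 1034/3


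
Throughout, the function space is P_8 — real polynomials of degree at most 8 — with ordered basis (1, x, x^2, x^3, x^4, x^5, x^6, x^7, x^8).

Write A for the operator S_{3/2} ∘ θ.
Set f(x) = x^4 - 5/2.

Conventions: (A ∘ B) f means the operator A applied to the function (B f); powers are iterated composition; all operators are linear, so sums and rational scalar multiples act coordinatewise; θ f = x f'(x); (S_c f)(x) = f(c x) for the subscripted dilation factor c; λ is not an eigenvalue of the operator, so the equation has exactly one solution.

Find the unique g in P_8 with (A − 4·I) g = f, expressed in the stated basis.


write g with unknown coordinates in the stated basis and equate coefficients in (A − 4·I) g = f
solving from the highest basis element down gives g = (4/65)x^4 + 5/8
check: A g = (81/65)x^4
so A g − 4·g = x^4 - 5/2 = f ✓

the image equals g(x) = (4/65)x^4 + 5/8


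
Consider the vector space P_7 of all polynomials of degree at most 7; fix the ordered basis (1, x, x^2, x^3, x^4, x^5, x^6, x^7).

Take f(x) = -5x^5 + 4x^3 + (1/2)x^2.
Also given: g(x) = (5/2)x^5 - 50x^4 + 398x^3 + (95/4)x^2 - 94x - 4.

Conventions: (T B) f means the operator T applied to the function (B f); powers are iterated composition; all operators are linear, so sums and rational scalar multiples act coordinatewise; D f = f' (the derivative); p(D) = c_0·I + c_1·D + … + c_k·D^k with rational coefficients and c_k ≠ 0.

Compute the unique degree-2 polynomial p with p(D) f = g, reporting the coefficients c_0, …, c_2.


p(D) = -(1/2)·I + 2·D − 4·D^2, i.e. c_0 = -1/2, c_1 = 2, c_2 = -4

D^0 f = -5x^5 + 4x^3 + (1/2)x^2
D^1 f = -25x^4 + 12x^2 + x
D^2 f = -100x^3 + 24x + 1
matching coefficients of g against c_0 f + c_1 Df + … from the top degree down determines the c_i
solution: c_0 = -1/2, c_1 = 2, c_2 = -4


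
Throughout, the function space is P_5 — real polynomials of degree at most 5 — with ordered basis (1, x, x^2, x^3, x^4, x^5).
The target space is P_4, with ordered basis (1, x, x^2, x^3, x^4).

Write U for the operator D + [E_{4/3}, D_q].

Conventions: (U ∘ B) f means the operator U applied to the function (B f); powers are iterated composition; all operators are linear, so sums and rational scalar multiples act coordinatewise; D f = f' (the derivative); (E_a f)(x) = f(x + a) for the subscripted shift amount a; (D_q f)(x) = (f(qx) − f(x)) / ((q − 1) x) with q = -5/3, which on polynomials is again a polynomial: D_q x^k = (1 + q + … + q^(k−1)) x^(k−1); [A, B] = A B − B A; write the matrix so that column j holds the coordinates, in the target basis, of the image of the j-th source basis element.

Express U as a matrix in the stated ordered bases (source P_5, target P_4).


the matrix is [[0, 1, -32/9, -128/81, -11264/729, 4096/6561]; [0, 0, 2, 224/27, -512/81, 142336/2187]; [0, 0, 0, 3, -64/3, 4352/243]; [0, 0, 0, 0, 4, 10816/243]; [0, 0, 0, 0, 0, 5]] (rows listed top to bottom)

image of 1: 0
image of x: 1
image of x^2: 2x - 32/9
image of x^3: 3x^2 + (224/27)x - 128/81
image of x^4: 4x^3 - (64/3)x^2 - (512/81)x - 11264/729
image of x^5: 5x^4 + (10816/243)x^3 + (4352/243)x^2 + (142336/2187)x + 4096/6561
each image's coordinates form column j of the matrix


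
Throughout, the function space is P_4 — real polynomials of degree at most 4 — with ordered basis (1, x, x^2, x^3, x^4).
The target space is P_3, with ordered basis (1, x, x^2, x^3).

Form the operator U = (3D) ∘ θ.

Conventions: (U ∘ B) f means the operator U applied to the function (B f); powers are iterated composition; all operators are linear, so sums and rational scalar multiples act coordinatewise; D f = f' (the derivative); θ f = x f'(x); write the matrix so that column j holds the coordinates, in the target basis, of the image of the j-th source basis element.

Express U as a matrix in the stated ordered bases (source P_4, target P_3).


image of 1: 0
image of x: 3
image of x^2: 12x
image of x^3: 27x^2
image of x^4: 48x^3
each image's coordinates form column j of the matrix

the matrix is [[0, 3, 0, 0, 0]; [0, 0, 12, 0, 0]; [0, 0, 0, 27, 0]; [0, 0, 0, 0, 48]] (rows listed top to bottom)


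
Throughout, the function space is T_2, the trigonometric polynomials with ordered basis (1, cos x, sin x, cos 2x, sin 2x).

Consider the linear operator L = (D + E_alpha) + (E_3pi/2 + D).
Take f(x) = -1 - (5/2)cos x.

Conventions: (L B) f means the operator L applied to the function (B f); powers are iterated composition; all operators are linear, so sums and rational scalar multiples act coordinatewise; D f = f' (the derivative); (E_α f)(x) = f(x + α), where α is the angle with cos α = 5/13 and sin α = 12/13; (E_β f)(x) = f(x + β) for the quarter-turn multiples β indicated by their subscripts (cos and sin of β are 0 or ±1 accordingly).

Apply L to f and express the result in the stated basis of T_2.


D f = (5/2)sin x
E_alpha f = -1 - (25/26)cos x + (30/13)sin x
(D + E_alpha) f = -1 - (25/26)cos x + (125/26)sin x
E_3pi/2 f = -1 - (5/2)sin x
D f = (5/2)sin x
(E_3pi/2 + D) f = -1
((D + E_alpha) + (E_3pi/2 + D)) f = -2 - (25/26)cos x + (125/26)sin x

the result is g(x) = -2 - (25/26)cos x + (125/26)sin x


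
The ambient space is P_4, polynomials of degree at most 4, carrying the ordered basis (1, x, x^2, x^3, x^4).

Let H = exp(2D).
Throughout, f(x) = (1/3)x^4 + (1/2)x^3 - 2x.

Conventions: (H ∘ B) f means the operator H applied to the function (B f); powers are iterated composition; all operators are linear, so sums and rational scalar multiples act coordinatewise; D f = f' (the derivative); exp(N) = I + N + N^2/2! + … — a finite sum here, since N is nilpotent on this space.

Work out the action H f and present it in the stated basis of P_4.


the image equals g(x) = (1/3)x^4 + (19/6)x^3 + 11x^2 + (44/3)x + 16/3

order-1 term: (8/3)x^3 + 3x^2 - 4
order-2 term: 8x^2 + 6x
order-3 term: (32/3)x + 4
order-4 term: 16/3
the series for exp(2D) f terminates at order 4
exp(2D) f = (1/3)x^4 + (19/6)x^3 + 11x^2 + (44/3)x + 16/3


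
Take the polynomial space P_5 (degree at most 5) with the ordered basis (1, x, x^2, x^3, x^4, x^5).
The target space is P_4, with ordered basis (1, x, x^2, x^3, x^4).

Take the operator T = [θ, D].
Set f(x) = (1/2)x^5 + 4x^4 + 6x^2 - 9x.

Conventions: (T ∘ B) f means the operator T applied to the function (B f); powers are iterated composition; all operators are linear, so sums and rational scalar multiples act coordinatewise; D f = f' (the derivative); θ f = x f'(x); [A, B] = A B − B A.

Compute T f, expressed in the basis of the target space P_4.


D f = (5/2)x^4 + 16x^3 + 12x - 9
θ D f = 10x^4 + 48x^3 + 12x
θ f = (5/2)x^5 + 16x^4 + 12x^2 - 9x
D θ f = (25/2)x^4 + 64x^3 + 24x - 9
[θ, D] f = -(5/2)x^4 - 16x^3 - 12x + 9

the result is g(x) = -(5/2)x^4 - 16x^3 - 12x + 9


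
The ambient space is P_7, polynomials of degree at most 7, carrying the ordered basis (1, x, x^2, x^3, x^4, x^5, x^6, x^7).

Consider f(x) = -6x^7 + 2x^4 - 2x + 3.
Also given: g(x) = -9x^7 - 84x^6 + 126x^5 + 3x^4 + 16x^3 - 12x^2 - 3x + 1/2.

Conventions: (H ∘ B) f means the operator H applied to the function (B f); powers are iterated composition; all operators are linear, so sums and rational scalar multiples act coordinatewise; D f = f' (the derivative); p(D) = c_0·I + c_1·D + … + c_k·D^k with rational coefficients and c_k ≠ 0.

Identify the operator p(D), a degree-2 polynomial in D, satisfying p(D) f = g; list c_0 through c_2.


c_0 = 3/2, c_1 = 2, c_2 = -1/2

D^0 f = -6x^7 + 2x^4 - 2x + 3
D^1 f = -42x^6 + 8x^3 - 2
D^2 f = -252x^5 + 24x^2
matching coefficients of g against c_0 f + c_1 Df + … from the top degree down determines the c_i
solution: c_0 = 3/2, c_1 = 2, c_2 = -1/2


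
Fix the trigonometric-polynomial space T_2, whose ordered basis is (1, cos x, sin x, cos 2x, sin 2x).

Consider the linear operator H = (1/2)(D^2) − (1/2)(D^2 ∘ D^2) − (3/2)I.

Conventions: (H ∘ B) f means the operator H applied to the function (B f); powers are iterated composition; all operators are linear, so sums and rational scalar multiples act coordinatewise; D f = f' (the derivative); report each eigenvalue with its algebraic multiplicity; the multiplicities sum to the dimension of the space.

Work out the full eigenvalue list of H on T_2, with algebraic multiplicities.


λ = -23/2 (multiplicity 2), λ = -5/2 (multiplicity 2), λ = -3/2 (multiplicity 1)

image of 1: -3/2
image of cos x: -(5/2)cos x
image of sin x: -(5/2)sin x
image of cos 2x: -(23/2)cos 2x
image of sin 2x: -(23/2)sin 2x
the matrix is diagonal; its diagonal is (-3/2, -5/2, -5/2, -23/2, -23/2)
for a triangular matrix the eigenvalues are the diagonal entries, with algebraic multiplicity their repetition count


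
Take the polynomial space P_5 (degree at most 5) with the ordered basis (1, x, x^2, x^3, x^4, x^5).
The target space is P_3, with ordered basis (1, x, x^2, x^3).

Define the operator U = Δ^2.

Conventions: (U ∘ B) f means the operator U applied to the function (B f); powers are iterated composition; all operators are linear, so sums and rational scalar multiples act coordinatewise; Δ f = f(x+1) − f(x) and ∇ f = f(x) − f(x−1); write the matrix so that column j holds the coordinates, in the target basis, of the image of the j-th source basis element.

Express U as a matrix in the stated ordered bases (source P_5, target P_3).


image of 1: 0
image of x: 0
image of x^2: 2
image of x^3: 6x + 6
image of x^4: 12x^2 + 24x + 14
image of x^5: 20x^3 + 60x^2 + 70x + 30
each image's coordinates form column j of the matrix

the matrix is [[0, 0, 2, 6, 14, 30]; [0, 0, 0, 6, 24, 70]; [0, 0, 0, 0, 12, 60]; [0, 0, 0, 0, 0, 20]] (rows listed top to bottom)


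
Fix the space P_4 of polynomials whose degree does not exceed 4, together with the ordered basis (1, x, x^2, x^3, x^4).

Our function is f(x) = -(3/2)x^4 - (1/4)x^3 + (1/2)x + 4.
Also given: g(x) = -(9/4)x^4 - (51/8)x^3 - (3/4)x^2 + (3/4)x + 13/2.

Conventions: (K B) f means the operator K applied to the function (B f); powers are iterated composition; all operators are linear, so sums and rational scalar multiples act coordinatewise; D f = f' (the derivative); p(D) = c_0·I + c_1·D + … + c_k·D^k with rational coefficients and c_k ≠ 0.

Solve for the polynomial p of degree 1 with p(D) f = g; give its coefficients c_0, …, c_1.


p(D) = (3/2)·I + D, i.e. c_0 = 3/2, c_1 = 1

D^0 f = -(3/2)x^4 - (1/4)x^3 + (1/2)x + 4
D^1 f = -6x^3 - (3/4)x^2 + 1/2
matching coefficients of g against c_0 f + c_1 Df + … from the top degree down determines the c_i
solution: c_0 = 3/2, c_1 = 1


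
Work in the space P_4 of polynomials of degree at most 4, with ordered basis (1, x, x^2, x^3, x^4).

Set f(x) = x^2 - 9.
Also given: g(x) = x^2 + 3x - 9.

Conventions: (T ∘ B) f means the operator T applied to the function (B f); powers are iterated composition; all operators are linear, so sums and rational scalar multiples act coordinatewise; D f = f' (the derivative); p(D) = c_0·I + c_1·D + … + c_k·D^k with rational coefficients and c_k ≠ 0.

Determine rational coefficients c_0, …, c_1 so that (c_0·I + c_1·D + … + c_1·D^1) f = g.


D^0 f = x^2 - 9
D^1 f = 2x
matching coefficients of g against c_0 f + c_1 Df + … from the top degree down determines the c_i
solution: c_0 = 1, c_1 = 3/2

c_0 = 1, c_1 = 3/2


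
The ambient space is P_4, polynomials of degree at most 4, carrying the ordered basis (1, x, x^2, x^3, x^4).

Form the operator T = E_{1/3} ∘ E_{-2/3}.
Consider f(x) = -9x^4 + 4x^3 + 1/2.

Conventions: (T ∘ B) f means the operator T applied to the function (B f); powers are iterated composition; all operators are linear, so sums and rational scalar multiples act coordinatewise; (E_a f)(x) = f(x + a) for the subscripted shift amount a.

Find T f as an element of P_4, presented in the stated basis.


E_{-2/3} f = -9x^4 + 28x^3 - 32x^2 + 16x - 133/54
E_{1/3} E_{-2/3} f = -9x^4 + 16x^3 - 10x^2 + (8/3)x + 13/54

the image equals g(x) = -9x^4 + 16x^3 - 10x^2 + (8/3)x + 13/54


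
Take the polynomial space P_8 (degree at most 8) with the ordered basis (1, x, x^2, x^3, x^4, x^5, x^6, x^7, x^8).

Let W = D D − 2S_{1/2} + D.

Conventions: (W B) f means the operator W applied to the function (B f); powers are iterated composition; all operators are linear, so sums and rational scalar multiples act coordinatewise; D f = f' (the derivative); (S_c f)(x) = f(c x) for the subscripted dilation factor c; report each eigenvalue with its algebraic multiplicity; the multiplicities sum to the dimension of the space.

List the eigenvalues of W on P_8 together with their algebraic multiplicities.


image of 1: -2
image of x: -x + 1
image of x^2: -(1/2)x^2 + 2x + 2
image of x^3: -(1/4)x^3 + 3x^2 + 6x
image of x^4: -(1/8)x^4 + 4x^3 + 12x^2
image of x^5: -(1/16)x^5 + 5x^4 + 20x^3
image of x^6: -(1/32)x^6 + 6x^5 + 30x^4
image of x^7: -(1/64)x^7 + 7x^6 + 42x^5
image of x^8: -(1/128)x^8 + 8x^7 + 56x^6
the matrix is upper triangular; its diagonal is (-2, -1, -1/2, -1/4, -1/8, -1/16, -1/32, -1/64, -1/128)
for a triangular matrix the eigenvalues are the diagonal entries, with algebraic multiplicity their repetition count

λ = -2 (multiplicity 1), λ = -1 (multiplicity 1), λ = -1/2 (multiplicity 1), λ = -1/4 (multiplicity 1), λ = -1/8 (multiplicity 1), λ = -1/16 (multiplicity 1), λ = -1/32 (multiplicity 1), λ = -1/64 (multiplicity 1), λ = -1/128 (multiplicity 1)


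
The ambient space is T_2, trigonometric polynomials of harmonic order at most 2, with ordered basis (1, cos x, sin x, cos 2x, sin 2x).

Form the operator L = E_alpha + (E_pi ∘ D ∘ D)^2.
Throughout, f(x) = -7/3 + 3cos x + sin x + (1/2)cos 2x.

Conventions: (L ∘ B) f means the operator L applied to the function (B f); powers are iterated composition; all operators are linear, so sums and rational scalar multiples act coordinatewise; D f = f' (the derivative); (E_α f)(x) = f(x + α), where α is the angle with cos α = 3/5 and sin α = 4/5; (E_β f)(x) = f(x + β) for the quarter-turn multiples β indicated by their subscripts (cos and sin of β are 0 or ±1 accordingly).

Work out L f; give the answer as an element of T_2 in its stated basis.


E_alpha f = -7/3 + (13/5)cos x - (9/5)sin x - (7/50)cos 2x - (12/25)sin 2x
D f = cos x - 3sin x - sin 2x
D D f = -3cos x - sin x - 2cos 2x
E_pi D D f = 3cos x + sin x - 2cos 2x
D (E_pi ∘ D ∘ D) f = cos x - 3sin x + 4sin 2x
D D (E_pi ∘ D ∘ D) f = -3cos x - sin x + 8cos 2x
E_pi D D (E_pi ∘ D ∘ D) f = 3cos x + sin x + 8cos 2x
(E_alpha + (E_pi ∘ D ∘ D)^2) f = -7/3 + (28/5)cos x - (4/5)sin x + (393/50)cos 2x - (12/25)sin 2x

the result is g(x) = -7/3 + (28/5)cos x - (4/5)sin x + (393/50)cos 2x - (12/25)sin 2x


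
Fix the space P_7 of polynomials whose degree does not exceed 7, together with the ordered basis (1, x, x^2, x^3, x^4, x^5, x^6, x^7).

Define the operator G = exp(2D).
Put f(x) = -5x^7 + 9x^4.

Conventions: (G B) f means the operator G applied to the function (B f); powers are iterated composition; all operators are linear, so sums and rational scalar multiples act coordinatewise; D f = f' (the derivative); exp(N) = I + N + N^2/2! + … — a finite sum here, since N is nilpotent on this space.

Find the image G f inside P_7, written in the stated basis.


the image equals g(x) = -5x^7 - 70x^6 - 420x^5 - 1391x^4 - 2728x^3 - 3144x^2 - 1952x - 496

order-1 term: -70x^6 + 72x^3
order-2 term: -420x^5 + 216x^2
order-3 term: -1400x^4 + 288x
order-4 term: -2800x^3 + 144
order-5 term: -3360x^2
order-6 term: -2240x
order-7 term: -640
the series for exp(2D) f terminates at order 7
exp(2D) f = -5x^7 - 70x^6 - 420x^5 - 1391x^4 - 2728x^3 - 3144x^2 - 1952x - 496


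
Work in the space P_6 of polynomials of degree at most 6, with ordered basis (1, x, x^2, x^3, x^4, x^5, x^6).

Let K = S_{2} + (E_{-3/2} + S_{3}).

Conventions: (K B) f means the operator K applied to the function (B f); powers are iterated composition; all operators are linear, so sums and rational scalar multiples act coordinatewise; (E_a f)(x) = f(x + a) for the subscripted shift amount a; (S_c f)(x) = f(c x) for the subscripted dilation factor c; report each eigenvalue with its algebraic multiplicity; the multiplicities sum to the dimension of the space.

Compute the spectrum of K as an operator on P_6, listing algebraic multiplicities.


λ = 3 (multiplicity 1), λ = 6 (multiplicity 1), λ = 14 (multiplicity 1), λ = 36 (multiplicity 1), λ = 98 (multiplicity 1), λ = 276 (multiplicity 1), λ = 794 (multiplicity 1)

image of 1: 3
image of x: 6x - 3/2
image of x^2: 14x^2 - 3x + 9/4
image of x^3: 36x^3 - (9/2)x^2 + (27/4)x - 27/8
image of x^4: 98x^4 - 6x^3 + (27/2)x^2 - (27/2)x + 81/16
image of x^5: 276x^5 - (15/2)x^4 + (45/2)x^3 - (135/4)x^2 + (405/16)x - 243/32
image of x^6: 794x^6 - 9x^5 + (135/4)x^4 - (135/2)x^3 + (1215/16)x^2 - (729/16)x + 729/64
the matrix is upper triangular; its diagonal is (3, 6, 14, 36, 98, 276, 794)
for a triangular matrix the eigenvalues are the diagonal entries, with algebraic multiplicity their repetition count


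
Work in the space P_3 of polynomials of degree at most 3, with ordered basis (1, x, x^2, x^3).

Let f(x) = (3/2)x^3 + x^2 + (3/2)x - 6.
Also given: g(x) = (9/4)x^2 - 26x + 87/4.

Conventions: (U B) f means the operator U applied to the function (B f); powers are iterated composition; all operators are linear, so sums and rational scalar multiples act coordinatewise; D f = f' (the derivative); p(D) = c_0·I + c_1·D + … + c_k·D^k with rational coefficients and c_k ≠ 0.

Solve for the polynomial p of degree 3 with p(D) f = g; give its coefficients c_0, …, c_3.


p(D) = (1/2)·D − 3·D^2 + 3·D^3, i.e. c_0 = 0, c_1 = 1/2, c_2 = -3, c_3 = 3

D^0 f = (3/2)x^3 + x^2 + (3/2)x - 6
D^1 f = (9/2)x^2 + 2x + 3/2
D^2 f = 9x + 2
D^3 f = 9
matching coefficients of g against c_0 f + c_1 Df + … from the top degree down determines the c_i
solution: c_0 = 0, c_1 = 1/2, c_2 = -3, c_3 = 3


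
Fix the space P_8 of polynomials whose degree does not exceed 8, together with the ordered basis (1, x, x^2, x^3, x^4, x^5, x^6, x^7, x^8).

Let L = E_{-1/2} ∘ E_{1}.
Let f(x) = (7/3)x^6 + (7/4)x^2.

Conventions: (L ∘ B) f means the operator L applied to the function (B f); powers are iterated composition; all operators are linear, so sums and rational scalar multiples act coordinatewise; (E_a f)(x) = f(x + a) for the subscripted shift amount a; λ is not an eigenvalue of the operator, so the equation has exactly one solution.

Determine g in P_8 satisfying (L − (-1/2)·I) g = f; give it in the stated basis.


the result is g(x) = (14/9)x^6 - (28/9)x^5 + (35/27)x^4 + (70/81)x^3 + (203/324)x^2 - (805/972)x + 1099/11664

write g with unknown coordinates in the stated basis and equate coefficients in (L − (-1/2)·I) g = f
solving from the highest basis element down gives g = (14/9)x^6 - (28/9)x^5 + (35/27)x^4 + (70/81)x^3 + (203/324)x^2 - (805/972)x + 1099/11664
check: L g = (14/9)x^6 + (14/9)x^5 - (35/54)x^4 - (35/81)x^3 + (931/648)x^2 + (805/1944)x - 1099/23328
so L g − (-1/2)·g = (7/3)x^6 + (7/4)x^2 = f ✓


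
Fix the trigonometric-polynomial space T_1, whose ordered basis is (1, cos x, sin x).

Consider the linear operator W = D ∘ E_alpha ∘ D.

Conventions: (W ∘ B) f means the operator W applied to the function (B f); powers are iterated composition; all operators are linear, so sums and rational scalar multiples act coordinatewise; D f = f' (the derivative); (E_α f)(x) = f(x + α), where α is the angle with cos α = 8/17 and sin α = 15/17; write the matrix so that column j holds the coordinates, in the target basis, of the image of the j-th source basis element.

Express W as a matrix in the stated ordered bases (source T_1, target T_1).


image of 1: 0
image of cos x: -(8/17)cos x + (15/17)sin x
image of sin x: -(15/17)cos x - (8/17)sin x
each image's coordinates form column j of the matrix

the matrix is [[0, 0, 0]; [0, -8/17, -15/17]; [0, 15/17, -8/17]] (rows listed top to bottom)


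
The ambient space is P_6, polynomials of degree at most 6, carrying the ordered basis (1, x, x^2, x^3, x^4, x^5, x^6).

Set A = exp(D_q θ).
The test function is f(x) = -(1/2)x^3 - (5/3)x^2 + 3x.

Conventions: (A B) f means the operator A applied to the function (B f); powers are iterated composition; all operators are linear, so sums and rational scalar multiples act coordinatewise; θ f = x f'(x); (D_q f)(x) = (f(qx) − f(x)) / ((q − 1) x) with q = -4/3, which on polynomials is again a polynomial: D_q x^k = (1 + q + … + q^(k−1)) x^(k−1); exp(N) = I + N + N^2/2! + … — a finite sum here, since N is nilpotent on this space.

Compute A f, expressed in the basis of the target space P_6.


the image equals g(x) = -(1/2)x^3 - (23/6)x^2 + (29/6)x + 205/54

order-1 term: -(13/6)x^2 + (10/9)x + 3
order-2 term: (13/18)x + 5/9
order-3 term: 13/54
the series for exp(D_q θ) f terminates at order 3
exp(D_q θ) f = -(1/2)x^3 - (23/6)x^2 + (29/6)x + 205/54


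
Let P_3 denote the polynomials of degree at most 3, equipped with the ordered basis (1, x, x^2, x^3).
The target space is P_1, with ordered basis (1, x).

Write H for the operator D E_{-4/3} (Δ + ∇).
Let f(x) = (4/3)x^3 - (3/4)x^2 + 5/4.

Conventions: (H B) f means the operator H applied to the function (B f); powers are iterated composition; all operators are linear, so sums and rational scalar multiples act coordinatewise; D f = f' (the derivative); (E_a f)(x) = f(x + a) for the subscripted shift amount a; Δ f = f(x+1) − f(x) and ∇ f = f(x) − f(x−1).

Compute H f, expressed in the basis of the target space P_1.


Δ f = 4x^2 + (5/2)x + 7/12
∇ f = 4x^2 - (11/2)x + 25/12
(Δ + ∇) f = 8x^2 - 3x + 8/3
E_{-4/3} (Δ + ∇) f = 8x^2 - (73/3)x + 188/9
D E_{-4/3} (Δ + ∇) f = 16x - 73/3

the result is g(x) = 16x - 73/3


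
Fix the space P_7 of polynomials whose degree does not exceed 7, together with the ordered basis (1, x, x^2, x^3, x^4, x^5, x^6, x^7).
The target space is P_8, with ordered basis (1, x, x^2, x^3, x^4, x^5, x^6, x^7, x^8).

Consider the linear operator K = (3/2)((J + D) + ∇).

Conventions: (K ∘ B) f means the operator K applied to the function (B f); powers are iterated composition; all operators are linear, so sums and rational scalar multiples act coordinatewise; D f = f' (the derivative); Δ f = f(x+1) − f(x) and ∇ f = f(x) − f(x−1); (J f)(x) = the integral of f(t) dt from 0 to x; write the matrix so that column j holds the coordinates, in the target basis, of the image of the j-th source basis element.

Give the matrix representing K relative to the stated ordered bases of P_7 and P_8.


the matrix is [[0, 3, -3/2, 3/2, -3/2, 3/2, -3/2, 3/2]; [3/2, 0, 6, -9/2, 6, -15/2, 9, -21/2]; [0, 3/4, 0, 9, -9, 15, -45/2, 63/2]; [0, 0, 1/2, 0, 12, -15, 30, -105/2]; [0, 0, 0, 3/8, 0, 15, -45/2, 105/2]; [0, 0, 0, 0, 3/10, 0, 18, -63/2]; [0, 0, 0, 0, 0, 1/4, 0, 21]; [0, 0, 0, 0, 0, 0, 3/14, 0]; [0, 0, 0, 0, 0, 0, 0, 3/16]] (rows listed top to bottom)

image of 1: (3/2)x
image of x: (3/4)x^2 + 3
image of x^2: (1/2)x^3 + 6x - 3/2
image of x^3: (3/8)x^4 + 9x^2 - (9/2)x + 3/2
image of x^4: (3/10)x^5 + 12x^3 - 9x^2 + 6x - 3/2
image of x^5: (1/4)x^6 + 15x^4 - 15x^3 + 15x^2 - (15/2)x + 3/2
image of x^6: (3/14)x^7 + 18x^5 - (45/2)x^4 + 30x^3 - (45/2)x^2 + 9x - 3/2
image of x^7: (3/16)x^8 + 21x^6 - (63/2)x^5 + (105/2)x^4 - (105/2)x^3 + (63/2)x^2 - (21/2)x + 3/2
each image's coordinates form column j of the matrix


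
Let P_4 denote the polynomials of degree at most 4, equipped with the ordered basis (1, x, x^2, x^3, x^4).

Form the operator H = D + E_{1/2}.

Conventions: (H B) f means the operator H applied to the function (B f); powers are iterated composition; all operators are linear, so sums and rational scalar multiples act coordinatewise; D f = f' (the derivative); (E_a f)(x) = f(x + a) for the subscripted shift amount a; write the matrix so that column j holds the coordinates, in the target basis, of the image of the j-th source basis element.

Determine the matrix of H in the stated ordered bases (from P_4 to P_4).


image of 1: 1
image of x: x + 3/2
image of x^2: x^2 + 3x + 1/4
image of x^3: x^3 + (9/2)x^2 + (3/4)x + 1/8
image of x^4: x^4 + 6x^3 + (3/2)x^2 + (1/2)x + 1/16
each image's coordinates form column j of the matrix

the matrix is [[1, 3/2, 1/4, 1/8, 1/16]; [0, 1, 3, 3/4, 1/2]; [0, 0, 1, 9/2, 3/2]; [0, 0, 0, 1, 6]; [0, 0, 0, 0, 1]] (rows listed top to bottom)


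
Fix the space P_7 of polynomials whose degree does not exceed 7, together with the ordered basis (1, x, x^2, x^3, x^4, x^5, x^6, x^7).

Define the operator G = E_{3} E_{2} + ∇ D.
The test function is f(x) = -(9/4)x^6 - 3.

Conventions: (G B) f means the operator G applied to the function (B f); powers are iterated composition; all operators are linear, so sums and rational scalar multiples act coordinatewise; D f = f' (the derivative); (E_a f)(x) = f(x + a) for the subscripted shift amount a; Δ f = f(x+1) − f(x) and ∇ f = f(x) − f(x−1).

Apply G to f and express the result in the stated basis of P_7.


g(x) = -(9/4)x^6 - (135/2)x^5 - (3645/4)x^4 - 5490x^3 - (84915/4)x^2 - 42120x - 140691/4

E_{2} f = -(9/4)x^6 - 27x^5 - 135x^4 - 360x^3 - 540x^2 - 432x - 147
E_{3} E_{2} f = -(9/4)x^6 - (135/2)x^5 - (3375/4)x^4 - 5625x^3 - (84375/4)x^2 - (84375/2)x - 140637/4
D f = -(27/2)x^5
∇ D f = -(135/2)x^4 + 135x^3 - 135x^2 + (135/2)x - 27/2
(E_{3} E_{2} + ∇ D) f = -(9/4)x^6 - (135/2)x^5 - (3645/4)x^4 - 5490x^3 - (84915/4)x^2 - 42120x - 140691/4
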